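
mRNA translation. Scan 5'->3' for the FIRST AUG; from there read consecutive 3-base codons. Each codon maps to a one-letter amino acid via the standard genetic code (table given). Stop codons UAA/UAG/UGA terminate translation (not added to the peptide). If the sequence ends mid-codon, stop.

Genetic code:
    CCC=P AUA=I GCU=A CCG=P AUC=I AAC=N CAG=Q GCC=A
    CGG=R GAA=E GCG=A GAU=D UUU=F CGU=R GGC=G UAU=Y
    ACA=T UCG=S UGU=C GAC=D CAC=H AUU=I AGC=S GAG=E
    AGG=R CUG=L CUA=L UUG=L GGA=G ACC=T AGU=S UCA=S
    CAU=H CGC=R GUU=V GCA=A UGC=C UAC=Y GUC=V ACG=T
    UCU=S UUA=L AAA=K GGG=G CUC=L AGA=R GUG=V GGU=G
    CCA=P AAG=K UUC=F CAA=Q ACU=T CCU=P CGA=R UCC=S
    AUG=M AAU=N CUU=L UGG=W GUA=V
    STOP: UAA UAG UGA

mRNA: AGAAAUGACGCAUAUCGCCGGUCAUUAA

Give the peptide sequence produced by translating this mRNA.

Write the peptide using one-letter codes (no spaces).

start AUG at pos 4
pos 4: AUG -> M; peptide=M
pos 7: ACG -> T; peptide=MT
pos 10: CAU -> H; peptide=MTH
pos 13: AUC -> I; peptide=MTHI
pos 16: GCC -> A; peptide=MTHIA
pos 19: GGU -> G; peptide=MTHIAG
pos 22: CAU -> H; peptide=MTHIAGH
pos 25: UAA -> STOP

Answer: MTHIAGH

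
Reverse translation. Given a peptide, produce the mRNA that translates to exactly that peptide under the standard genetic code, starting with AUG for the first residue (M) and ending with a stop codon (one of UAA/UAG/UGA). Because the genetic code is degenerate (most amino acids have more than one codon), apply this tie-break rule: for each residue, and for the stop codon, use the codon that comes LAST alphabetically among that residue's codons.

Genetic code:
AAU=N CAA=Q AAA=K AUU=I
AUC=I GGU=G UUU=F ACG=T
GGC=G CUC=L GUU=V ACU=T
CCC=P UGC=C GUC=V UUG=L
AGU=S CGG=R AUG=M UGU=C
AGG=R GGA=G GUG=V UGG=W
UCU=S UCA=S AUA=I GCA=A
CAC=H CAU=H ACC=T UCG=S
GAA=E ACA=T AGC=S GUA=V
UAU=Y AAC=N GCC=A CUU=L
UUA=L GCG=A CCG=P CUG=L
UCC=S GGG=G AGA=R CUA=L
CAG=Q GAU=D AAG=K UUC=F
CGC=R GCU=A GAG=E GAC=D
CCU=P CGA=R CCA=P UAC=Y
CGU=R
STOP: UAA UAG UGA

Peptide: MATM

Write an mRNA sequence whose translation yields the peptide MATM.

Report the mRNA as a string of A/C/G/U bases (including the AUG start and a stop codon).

Answer: mRNA: AUGGCUACUAUGUGA

Derivation:
residue 1: M -> AUG (start codon)
residue 2: A codons sorted = GCA,GCC,GCG,GCU -> pick last = GCU
residue 3: T codons sorted = ACA,ACC,ACG,ACU -> pick last = ACU
residue 4: M -> AUG (only codon)
terminator: stop codons sorted = UAA,UAG,UGA -> pick last = UGA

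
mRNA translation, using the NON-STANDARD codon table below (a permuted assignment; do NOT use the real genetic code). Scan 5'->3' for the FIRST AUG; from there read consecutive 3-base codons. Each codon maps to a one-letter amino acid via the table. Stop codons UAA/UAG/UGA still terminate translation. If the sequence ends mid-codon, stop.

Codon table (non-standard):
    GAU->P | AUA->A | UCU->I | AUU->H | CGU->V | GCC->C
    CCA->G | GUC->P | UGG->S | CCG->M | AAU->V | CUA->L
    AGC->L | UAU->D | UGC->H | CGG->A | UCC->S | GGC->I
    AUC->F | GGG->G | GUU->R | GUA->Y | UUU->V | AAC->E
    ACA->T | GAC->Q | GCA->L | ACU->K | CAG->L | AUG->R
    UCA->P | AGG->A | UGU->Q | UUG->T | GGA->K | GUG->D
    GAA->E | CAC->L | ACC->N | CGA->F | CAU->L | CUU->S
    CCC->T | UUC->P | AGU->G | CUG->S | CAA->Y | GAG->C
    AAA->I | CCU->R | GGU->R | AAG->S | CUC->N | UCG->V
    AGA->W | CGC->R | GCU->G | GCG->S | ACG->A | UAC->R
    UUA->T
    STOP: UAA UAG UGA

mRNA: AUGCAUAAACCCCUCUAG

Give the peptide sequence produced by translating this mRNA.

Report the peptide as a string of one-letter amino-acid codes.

Answer: RLITN

Derivation:
start AUG at pos 0
pos 0: AUG -> R; peptide=R
pos 3: CAU -> L; peptide=RL
pos 6: AAA -> I; peptide=RLI
pos 9: CCC -> T; peptide=RLIT
pos 12: CUC -> N; peptide=RLITN
pos 15: UAG -> STOP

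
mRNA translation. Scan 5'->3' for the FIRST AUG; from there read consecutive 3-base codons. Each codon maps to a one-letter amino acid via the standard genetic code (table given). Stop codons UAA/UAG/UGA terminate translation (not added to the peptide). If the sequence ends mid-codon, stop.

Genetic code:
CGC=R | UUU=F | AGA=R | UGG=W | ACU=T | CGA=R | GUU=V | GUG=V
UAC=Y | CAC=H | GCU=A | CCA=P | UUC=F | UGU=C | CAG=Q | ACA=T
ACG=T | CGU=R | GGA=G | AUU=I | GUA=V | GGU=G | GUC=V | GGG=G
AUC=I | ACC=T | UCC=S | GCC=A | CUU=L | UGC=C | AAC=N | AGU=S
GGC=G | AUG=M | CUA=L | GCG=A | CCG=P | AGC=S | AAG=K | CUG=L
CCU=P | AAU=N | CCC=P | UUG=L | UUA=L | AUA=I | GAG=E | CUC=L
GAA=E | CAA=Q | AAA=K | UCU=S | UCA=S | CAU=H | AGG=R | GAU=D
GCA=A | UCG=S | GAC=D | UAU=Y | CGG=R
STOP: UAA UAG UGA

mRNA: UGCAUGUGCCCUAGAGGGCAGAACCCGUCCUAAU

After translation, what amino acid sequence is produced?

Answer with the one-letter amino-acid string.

Answer: MCPRGQNPS

Derivation:
start AUG at pos 3
pos 3: AUG -> M; peptide=M
pos 6: UGC -> C; peptide=MC
pos 9: CCU -> P; peptide=MCP
pos 12: AGA -> R; peptide=MCPR
pos 15: GGG -> G; peptide=MCPRG
pos 18: CAG -> Q; peptide=MCPRGQ
pos 21: AAC -> N; peptide=MCPRGQN
pos 24: CCG -> P; peptide=MCPRGQNP
pos 27: UCC -> S; peptide=MCPRGQNPS
pos 30: UAA -> STOP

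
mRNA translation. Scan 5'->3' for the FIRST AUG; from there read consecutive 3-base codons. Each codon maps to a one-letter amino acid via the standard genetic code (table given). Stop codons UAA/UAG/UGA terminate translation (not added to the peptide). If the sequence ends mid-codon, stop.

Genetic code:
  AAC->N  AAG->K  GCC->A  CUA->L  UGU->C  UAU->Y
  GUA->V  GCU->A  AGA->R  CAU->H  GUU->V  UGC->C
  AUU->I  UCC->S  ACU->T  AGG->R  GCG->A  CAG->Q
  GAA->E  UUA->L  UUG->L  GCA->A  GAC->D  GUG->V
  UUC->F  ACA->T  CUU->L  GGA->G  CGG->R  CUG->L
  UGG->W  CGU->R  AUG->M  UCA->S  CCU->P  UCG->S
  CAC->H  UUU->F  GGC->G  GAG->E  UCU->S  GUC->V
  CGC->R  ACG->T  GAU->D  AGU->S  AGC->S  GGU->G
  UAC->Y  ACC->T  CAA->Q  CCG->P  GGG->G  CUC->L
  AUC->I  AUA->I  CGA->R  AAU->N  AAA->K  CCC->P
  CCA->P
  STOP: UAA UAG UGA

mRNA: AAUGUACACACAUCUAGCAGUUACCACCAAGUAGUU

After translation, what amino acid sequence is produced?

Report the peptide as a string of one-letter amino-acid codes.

Answer: MYTHLAVTTK

Derivation:
start AUG at pos 1
pos 1: AUG -> M; peptide=M
pos 4: UAC -> Y; peptide=MY
pos 7: ACA -> T; peptide=MYT
pos 10: CAU -> H; peptide=MYTH
pos 13: CUA -> L; peptide=MYTHL
pos 16: GCA -> A; peptide=MYTHLA
pos 19: GUU -> V; peptide=MYTHLAV
pos 22: ACC -> T; peptide=MYTHLAVT
pos 25: ACC -> T; peptide=MYTHLAVTT
pos 28: AAG -> K; peptide=MYTHLAVTTK
pos 31: UAG -> STOP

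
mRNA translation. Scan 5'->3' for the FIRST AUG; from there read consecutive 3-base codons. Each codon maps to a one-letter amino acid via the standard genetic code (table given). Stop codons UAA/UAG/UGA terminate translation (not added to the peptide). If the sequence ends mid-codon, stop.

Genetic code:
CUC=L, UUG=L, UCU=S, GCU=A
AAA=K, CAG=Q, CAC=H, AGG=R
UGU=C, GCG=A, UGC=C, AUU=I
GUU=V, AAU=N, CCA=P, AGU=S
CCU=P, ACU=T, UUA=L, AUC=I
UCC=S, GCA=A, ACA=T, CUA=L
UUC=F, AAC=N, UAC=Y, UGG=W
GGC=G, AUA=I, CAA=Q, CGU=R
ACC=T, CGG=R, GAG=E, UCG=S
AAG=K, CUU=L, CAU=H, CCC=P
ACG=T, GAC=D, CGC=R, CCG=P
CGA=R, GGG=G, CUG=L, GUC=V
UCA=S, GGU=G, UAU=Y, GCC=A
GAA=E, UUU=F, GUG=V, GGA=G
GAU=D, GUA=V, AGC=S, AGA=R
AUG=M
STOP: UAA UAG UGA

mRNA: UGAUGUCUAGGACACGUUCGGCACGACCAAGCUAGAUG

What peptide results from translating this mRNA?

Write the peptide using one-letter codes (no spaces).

start AUG at pos 2
pos 2: AUG -> M; peptide=M
pos 5: UCU -> S; peptide=MS
pos 8: AGG -> R; peptide=MSR
pos 11: ACA -> T; peptide=MSRT
pos 14: CGU -> R; peptide=MSRTR
pos 17: UCG -> S; peptide=MSRTRS
pos 20: GCA -> A; peptide=MSRTRSA
pos 23: CGA -> R; peptide=MSRTRSAR
pos 26: CCA -> P; peptide=MSRTRSARP
pos 29: AGC -> S; peptide=MSRTRSARPS
pos 32: UAG -> STOP

Answer: MSRTRSARPS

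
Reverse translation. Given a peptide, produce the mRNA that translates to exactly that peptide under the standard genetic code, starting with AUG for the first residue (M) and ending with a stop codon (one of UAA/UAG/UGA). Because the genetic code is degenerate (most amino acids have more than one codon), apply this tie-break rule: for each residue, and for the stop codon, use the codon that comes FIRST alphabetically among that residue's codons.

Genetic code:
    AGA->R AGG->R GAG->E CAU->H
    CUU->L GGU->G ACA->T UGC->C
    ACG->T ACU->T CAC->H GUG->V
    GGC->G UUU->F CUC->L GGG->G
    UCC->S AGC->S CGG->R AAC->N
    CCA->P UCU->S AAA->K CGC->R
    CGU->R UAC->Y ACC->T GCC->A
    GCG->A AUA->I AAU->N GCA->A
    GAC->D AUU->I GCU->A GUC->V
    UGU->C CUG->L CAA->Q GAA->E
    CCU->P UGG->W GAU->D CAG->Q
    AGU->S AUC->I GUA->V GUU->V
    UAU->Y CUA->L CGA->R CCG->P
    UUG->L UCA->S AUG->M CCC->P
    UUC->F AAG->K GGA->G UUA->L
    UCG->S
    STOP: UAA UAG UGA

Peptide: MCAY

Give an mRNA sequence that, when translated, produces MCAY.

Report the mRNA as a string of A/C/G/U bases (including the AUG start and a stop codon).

residue 1: M -> AUG (start codon)
residue 2: C codons sorted = UGC,UGU -> pick first = UGC
residue 3: A codons sorted = GCA,GCC,GCG,GCU -> pick first = GCA
residue 4: Y codons sorted = UAC,UAU -> pick first = UAC
terminator: stop codons sorted = UAA,UAG,UGA -> pick first = UAA

Answer: mRNA: AUGUGCGCAUACUAA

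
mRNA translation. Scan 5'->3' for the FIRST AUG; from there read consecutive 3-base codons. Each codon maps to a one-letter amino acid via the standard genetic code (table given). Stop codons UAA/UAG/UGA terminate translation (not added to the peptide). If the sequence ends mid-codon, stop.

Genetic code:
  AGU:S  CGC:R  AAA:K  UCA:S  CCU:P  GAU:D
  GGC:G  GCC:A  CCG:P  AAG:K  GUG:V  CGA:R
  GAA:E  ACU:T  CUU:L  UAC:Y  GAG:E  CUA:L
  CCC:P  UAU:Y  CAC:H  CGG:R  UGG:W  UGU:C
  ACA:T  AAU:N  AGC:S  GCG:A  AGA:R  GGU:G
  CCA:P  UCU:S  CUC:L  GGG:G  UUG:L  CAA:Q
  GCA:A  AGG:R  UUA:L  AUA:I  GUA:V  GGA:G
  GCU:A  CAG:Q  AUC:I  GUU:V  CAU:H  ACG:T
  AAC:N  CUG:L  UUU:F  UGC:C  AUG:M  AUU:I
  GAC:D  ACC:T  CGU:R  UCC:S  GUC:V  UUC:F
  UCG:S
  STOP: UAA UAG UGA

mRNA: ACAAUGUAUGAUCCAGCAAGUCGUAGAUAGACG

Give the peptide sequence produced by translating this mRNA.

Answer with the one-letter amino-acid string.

Answer: MYDPASRR

Derivation:
start AUG at pos 3
pos 3: AUG -> M; peptide=M
pos 6: UAU -> Y; peptide=MY
pos 9: GAU -> D; peptide=MYD
pos 12: CCA -> P; peptide=MYDP
pos 15: GCA -> A; peptide=MYDPA
pos 18: AGU -> S; peptide=MYDPAS
pos 21: CGU -> R; peptide=MYDPASR
pos 24: AGA -> R; peptide=MYDPASRR
pos 27: UAG -> STOP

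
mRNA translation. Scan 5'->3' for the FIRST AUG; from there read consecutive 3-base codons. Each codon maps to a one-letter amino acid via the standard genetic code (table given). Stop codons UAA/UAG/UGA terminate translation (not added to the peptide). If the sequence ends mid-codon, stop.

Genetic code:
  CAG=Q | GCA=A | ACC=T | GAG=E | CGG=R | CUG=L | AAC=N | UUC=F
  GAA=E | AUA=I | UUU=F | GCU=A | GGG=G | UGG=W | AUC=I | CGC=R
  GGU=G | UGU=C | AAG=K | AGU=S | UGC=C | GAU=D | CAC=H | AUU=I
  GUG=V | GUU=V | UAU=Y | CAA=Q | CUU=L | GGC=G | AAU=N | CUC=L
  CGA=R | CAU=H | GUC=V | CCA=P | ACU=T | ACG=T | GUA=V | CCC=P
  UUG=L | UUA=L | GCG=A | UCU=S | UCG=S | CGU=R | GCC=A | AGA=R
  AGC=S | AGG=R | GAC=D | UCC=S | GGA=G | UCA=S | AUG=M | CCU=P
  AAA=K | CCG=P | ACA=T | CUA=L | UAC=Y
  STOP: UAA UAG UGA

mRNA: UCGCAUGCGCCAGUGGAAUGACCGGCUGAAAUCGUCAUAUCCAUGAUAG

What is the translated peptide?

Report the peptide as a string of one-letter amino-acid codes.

Answer: MRQWNDRLKSSYP

Derivation:
start AUG at pos 4
pos 4: AUG -> M; peptide=M
pos 7: CGC -> R; peptide=MR
pos 10: CAG -> Q; peptide=MRQ
pos 13: UGG -> W; peptide=MRQW
pos 16: AAU -> N; peptide=MRQWN
pos 19: GAC -> D; peptide=MRQWND
pos 22: CGG -> R; peptide=MRQWNDR
pos 25: CUG -> L; peptide=MRQWNDRL
pos 28: AAA -> K; peptide=MRQWNDRLK
pos 31: UCG -> S; peptide=MRQWNDRLKS
pos 34: UCA -> S; peptide=MRQWNDRLKSS
pos 37: UAU -> Y; peptide=MRQWNDRLKSSY
pos 40: CCA -> P; peptide=MRQWNDRLKSSYP
pos 43: UGA -> STOP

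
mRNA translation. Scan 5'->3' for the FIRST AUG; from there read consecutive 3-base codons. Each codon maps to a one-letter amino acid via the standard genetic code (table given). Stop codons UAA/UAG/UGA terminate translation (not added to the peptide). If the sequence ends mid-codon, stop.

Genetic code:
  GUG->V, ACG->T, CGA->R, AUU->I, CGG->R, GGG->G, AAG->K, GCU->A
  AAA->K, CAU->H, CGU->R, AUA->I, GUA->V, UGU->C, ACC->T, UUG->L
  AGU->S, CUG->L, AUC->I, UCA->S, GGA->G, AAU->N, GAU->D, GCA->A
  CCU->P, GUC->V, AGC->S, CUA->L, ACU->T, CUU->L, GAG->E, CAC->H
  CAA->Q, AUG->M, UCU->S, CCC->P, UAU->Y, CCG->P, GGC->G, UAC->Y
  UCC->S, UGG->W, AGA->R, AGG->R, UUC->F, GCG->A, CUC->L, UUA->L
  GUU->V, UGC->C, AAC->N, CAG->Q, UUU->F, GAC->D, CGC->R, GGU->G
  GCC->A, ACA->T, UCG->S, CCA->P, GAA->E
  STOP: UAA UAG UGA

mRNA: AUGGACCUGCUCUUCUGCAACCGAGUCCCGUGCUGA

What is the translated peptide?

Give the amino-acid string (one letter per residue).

Answer: MDLLFCNRVPC

Derivation:
start AUG at pos 0
pos 0: AUG -> M; peptide=M
pos 3: GAC -> D; peptide=MD
pos 6: CUG -> L; peptide=MDL
pos 9: CUC -> L; peptide=MDLL
pos 12: UUC -> F; peptide=MDLLF
pos 15: UGC -> C; peptide=MDLLFC
pos 18: AAC -> N; peptide=MDLLFCN
pos 21: CGA -> R; peptide=MDLLFCNR
pos 24: GUC -> V; peptide=MDLLFCNRV
pos 27: CCG -> P; peptide=MDLLFCNRVP
pos 30: UGC -> C; peptide=MDLLFCNRVPC
pos 33: UGA -> STOP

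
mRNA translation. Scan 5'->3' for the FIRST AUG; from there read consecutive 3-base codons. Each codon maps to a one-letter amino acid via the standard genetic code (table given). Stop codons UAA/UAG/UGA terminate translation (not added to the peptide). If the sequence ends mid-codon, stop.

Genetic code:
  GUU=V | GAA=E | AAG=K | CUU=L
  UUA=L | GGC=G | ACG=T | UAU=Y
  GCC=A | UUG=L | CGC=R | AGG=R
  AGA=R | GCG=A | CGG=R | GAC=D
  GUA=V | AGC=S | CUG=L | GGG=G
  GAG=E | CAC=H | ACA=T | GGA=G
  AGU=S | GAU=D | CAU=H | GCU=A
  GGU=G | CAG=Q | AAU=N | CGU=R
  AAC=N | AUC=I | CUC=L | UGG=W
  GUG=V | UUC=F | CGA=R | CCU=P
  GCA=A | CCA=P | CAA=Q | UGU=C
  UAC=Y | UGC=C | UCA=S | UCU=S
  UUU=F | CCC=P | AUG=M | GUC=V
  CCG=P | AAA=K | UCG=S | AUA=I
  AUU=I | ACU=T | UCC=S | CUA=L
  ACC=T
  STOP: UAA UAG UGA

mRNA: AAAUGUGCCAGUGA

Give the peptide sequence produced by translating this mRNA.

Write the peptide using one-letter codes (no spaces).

start AUG at pos 2
pos 2: AUG -> M; peptide=M
pos 5: UGC -> C; peptide=MC
pos 8: CAG -> Q; peptide=MCQ
pos 11: UGA -> STOP

Answer: MCQ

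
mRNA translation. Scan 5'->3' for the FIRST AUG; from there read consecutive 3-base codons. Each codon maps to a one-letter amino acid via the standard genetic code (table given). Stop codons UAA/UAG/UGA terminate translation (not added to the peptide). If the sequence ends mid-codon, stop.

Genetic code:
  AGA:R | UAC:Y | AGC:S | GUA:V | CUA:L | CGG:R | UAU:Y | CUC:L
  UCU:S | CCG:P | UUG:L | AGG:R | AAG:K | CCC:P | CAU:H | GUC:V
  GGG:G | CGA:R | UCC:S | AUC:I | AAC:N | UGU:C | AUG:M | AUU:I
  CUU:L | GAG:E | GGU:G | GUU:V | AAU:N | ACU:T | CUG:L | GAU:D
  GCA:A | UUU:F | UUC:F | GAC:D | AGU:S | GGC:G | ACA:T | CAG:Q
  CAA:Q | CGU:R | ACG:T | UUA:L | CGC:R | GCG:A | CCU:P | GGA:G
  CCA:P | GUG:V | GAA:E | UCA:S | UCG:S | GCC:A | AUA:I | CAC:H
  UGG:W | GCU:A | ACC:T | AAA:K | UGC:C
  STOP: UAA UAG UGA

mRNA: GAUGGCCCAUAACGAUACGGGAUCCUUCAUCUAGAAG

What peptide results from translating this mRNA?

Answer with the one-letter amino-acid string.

start AUG at pos 1
pos 1: AUG -> M; peptide=M
pos 4: GCC -> A; peptide=MA
pos 7: CAU -> H; peptide=MAH
pos 10: AAC -> N; peptide=MAHN
pos 13: GAU -> D; peptide=MAHND
pos 16: ACG -> T; peptide=MAHNDT
pos 19: GGA -> G; peptide=MAHNDTG
pos 22: UCC -> S; peptide=MAHNDTGS
pos 25: UUC -> F; peptide=MAHNDTGSF
pos 28: AUC -> I; peptide=MAHNDTGSFI
pos 31: UAG -> STOP

Answer: MAHNDTGSFI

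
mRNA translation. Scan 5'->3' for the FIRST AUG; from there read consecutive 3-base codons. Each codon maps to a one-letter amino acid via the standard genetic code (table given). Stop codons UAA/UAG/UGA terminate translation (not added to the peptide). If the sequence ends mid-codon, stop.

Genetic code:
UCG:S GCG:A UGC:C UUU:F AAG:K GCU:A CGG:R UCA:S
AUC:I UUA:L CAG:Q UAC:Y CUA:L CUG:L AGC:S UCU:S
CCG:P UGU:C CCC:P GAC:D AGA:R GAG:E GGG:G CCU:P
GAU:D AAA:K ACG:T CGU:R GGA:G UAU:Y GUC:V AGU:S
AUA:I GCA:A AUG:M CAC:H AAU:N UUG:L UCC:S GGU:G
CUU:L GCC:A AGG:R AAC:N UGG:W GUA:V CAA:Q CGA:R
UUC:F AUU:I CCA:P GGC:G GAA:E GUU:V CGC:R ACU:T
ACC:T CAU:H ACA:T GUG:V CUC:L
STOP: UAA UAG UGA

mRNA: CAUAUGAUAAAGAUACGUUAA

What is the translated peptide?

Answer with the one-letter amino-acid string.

start AUG at pos 3
pos 3: AUG -> M; peptide=M
pos 6: AUA -> I; peptide=MI
pos 9: AAG -> K; peptide=MIK
pos 12: AUA -> I; peptide=MIKI
pos 15: CGU -> R; peptide=MIKIR
pos 18: UAA -> STOP

Answer: MIKIR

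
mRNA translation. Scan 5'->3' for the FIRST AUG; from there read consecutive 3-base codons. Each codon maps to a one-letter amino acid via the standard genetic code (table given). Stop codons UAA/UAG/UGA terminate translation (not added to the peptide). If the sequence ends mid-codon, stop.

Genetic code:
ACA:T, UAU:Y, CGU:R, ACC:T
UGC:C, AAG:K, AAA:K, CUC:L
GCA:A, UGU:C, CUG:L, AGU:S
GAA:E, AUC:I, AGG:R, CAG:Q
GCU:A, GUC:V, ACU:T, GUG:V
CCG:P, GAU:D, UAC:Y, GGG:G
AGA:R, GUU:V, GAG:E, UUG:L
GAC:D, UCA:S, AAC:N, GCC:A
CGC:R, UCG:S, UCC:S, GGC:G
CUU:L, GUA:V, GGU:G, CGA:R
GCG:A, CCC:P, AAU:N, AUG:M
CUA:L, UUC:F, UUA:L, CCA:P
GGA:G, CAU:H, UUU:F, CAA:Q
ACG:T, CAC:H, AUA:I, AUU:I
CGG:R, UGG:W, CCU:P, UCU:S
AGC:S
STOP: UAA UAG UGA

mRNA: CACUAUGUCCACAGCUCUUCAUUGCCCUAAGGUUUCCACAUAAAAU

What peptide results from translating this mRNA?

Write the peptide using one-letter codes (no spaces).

start AUG at pos 4
pos 4: AUG -> M; peptide=M
pos 7: UCC -> S; peptide=MS
pos 10: ACA -> T; peptide=MST
pos 13: GCU -> A; peptide=MSTA
pos 16: CUU -> L; peptide=MSTAL
pos 19: CAU -> H; peptide=MSTALH
pos 22: UGC -> C; peptide=MSTALHC
pos 25: CCU -> P; peptide=MSTALHCP
pos 28: AAG -> K; peptide=MSTALHCPK
pos 31: GUU -> V; peptide=MSTALHCPKV
pos 34: UCC -> S; peptide=MSTALHCPKVS
pos 37: ACA -> T; peptide=MSTALHCPKVST
pos 40: UAA -> STOP

Answer: MSTALHCPKVST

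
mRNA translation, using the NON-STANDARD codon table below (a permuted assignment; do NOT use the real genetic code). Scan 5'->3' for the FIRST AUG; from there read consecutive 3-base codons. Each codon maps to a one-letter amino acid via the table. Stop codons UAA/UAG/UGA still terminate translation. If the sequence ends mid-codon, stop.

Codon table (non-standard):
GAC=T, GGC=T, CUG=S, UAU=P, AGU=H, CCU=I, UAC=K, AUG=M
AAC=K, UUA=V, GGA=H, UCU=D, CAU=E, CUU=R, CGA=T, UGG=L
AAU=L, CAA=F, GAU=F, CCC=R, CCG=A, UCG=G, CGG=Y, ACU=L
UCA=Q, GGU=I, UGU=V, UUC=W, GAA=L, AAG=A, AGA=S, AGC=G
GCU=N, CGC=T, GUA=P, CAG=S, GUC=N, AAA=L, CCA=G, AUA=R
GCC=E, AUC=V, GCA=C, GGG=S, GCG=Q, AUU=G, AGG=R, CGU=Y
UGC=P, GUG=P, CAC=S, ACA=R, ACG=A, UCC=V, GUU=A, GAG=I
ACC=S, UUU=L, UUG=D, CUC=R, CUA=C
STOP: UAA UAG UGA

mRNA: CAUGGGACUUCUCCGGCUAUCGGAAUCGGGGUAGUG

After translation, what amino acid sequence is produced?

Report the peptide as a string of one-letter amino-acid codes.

start AUG at pos 1
pos 1: AUG -> M; peptide=M
pos 4: GGA -> H; peptide=MH
pos 7: CUU -> R; peptide=MHR
pos 10: CUC -> R; peptide=MHRR
pos 13: CGG -> Y; peptide=MHRRY
pos 16: CUA -> C; peptide=MHRRYC
pos 19: UCG -> G; peptide=MHRRYCG
pos 22: GAA -> L; peptide=MHRRYCGL
pos 25: UCG -> G; peptide=MHRRYCGLG
pos 28: GGG -> S; peptide=MHRRYCGLGS
pos 31: UAG -> STOP

Answer: MHRRYCGLGS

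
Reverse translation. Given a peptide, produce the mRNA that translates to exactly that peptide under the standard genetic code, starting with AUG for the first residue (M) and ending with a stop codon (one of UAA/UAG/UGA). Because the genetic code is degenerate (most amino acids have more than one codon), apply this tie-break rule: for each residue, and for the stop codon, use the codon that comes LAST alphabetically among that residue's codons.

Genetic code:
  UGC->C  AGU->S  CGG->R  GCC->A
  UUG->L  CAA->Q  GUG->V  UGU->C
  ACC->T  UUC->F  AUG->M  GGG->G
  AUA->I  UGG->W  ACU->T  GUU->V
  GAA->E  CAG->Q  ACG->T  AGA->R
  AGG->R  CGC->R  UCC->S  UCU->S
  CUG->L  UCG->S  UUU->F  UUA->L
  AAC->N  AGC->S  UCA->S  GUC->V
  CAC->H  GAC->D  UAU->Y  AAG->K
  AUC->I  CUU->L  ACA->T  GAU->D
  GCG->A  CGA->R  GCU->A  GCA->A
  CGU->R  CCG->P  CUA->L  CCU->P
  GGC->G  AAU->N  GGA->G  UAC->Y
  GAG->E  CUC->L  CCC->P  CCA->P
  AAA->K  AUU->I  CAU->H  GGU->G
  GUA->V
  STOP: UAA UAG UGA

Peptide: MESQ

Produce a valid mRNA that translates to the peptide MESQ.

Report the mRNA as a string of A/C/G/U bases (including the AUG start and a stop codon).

residue 1: M -> AUG (start codon)
residue 2: E codons sorted = GAA,GAG -> pick last = GAG
residue 3: S codons sorted = AGC,AGU,UCA,UCC,UCG,UCU -> pick last = UCU
residue 4: Q codons sorted = CAA,CAG -> pick last = CAG
terminator: stop codons sorted = UAA,UAG,UGA -> pick last = UGA

Answer: mRNA: AUGGAGUCUCAGUGA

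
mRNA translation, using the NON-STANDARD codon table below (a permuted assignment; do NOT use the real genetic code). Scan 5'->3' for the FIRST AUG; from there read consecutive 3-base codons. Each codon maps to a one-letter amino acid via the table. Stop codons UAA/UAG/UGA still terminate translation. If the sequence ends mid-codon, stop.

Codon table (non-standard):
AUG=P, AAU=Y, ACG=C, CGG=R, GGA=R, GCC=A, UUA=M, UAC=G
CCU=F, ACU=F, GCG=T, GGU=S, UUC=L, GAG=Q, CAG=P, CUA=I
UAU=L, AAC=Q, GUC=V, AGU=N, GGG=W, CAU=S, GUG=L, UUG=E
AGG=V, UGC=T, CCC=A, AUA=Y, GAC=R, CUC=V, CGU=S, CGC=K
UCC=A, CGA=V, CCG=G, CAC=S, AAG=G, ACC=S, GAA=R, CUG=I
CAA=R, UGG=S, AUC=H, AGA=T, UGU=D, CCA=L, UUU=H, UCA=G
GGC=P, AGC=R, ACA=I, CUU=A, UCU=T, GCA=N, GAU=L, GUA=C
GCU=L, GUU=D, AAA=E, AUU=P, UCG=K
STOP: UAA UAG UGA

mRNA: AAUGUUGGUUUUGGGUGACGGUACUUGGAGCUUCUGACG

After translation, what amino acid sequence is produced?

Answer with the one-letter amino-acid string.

start AUG at pos 1
pos 1: AUG -> P; peptide=P
pos 4: UUG -> E; peptide=PE
pos 7: GUU -> D; peptide=PED
pos 10: UUG -> E; peptide=PEDE
pos 13: GGU -> S; peptide=PEDES
pos 16: GAC -> R; peptide=PEDESR
pos 19: GGU -> S; peptide=PEDESRS
pos 22: ACU -> F; peptide=PEDESRSF
pos 25: UGG -> S; peptide=PEDESRSFS
pos 28: AGC -> R; peptide=PEDESRSFSR
pos 31: UUC -> L; peptide=PEDESRSFSRL
pos 34: UGA -> STOP

Answer: PEDESRSFSRL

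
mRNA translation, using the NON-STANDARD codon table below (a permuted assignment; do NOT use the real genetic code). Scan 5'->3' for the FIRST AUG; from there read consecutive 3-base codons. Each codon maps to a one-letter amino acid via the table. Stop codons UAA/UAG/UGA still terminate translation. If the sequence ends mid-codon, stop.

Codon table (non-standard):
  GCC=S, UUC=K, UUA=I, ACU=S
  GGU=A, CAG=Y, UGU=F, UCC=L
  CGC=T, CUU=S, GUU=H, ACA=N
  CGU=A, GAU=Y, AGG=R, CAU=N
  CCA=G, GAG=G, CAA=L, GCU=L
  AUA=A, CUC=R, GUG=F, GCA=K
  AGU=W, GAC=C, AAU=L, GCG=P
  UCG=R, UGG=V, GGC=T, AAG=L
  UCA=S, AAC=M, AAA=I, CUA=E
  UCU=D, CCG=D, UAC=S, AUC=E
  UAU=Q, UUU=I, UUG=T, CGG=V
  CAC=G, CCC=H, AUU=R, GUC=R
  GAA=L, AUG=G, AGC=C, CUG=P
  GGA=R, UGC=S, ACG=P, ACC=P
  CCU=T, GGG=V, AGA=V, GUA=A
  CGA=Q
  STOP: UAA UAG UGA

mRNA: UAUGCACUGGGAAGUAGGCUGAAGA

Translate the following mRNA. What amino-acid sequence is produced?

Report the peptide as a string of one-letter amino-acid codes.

start AUG at pos 1
pos 1: AUG -> G; peptide=G
pos 4: CAC -> G; peptide=GG
pos 7: UGG -> V; peptide=GGV
pos 10: GAA -> L; peptide=GGVL
pos 13: GUA -> A; peptide=GGVLA
pos 16: GGC -> T; peptide=GGVLAT
pos 19: UGA -> STOP

Answer: GGVLAT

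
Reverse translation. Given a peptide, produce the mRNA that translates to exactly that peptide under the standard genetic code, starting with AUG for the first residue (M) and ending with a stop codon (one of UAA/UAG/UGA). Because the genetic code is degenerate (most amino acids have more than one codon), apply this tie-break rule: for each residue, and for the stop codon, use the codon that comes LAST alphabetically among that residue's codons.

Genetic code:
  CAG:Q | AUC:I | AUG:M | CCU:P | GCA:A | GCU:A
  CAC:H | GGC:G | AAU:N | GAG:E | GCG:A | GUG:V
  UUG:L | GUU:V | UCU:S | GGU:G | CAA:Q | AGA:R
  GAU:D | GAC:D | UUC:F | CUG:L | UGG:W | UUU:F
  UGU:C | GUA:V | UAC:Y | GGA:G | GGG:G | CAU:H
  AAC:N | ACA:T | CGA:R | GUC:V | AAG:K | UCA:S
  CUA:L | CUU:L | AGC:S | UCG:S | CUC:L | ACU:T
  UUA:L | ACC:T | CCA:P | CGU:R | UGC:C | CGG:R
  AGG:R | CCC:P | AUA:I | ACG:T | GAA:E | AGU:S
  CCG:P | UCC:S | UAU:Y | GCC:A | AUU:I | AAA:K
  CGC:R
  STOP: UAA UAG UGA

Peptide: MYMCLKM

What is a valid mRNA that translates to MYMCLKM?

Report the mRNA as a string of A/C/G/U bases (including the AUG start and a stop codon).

residue 1: M -> AUG (start codon)
residue 2: Y codons sorted = UAC,UAU -> pick last = UAU
residue 3: M -> AUG (only codon)
residue 4: C codons sorted = UGC,UGU -> pick last = UGU
residue 5: L codons sorted = CUA,CUC,CUG,CUU,UUA,UUG -> pick last = UUG
residue 6: K codons sorted = AAA,AAG -> pick last = AAG
residue 7: M -> AUG (only codon)
terminator: stop codons sorted = UAA,UAG,UGA -> pick last = UGA

Answer: mRNA: AUGUAUAUGUGUUUGAAGAUGUGA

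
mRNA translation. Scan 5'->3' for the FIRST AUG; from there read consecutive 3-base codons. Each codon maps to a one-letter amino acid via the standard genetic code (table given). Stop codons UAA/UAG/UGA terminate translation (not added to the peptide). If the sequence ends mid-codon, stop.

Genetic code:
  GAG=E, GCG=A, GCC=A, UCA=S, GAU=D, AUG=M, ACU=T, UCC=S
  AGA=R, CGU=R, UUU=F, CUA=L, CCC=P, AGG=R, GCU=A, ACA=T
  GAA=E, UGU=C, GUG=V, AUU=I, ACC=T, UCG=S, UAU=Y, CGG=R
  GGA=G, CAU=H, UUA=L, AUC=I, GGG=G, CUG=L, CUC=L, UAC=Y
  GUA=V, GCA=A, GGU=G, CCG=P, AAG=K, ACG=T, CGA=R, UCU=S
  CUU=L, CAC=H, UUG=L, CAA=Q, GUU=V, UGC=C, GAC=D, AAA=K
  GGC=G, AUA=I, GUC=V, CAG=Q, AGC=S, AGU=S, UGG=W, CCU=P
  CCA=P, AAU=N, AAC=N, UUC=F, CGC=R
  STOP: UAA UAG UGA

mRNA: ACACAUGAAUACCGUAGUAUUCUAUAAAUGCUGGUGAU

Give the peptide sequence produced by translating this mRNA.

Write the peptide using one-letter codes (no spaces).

start AUG at pos 4
pos 4: AUG -> M; peptide=M
pos 7: AAU -> N; peptide=MN
pos 10: ACC -> T; peptide=MNT
pos 13: GUA -> V; peptide=MNTV
pos 16: GUA -> V; peptide=MNTVV
pos 19: UUC -> F; peptide=MNTVVF
pos 22: UAU -> Y; peptide=MNTVVFY
pos 25: AAA -> K; peptide=MNTVVFYK
pos 28: UGC -> C; peptide=MNTVVFYKC
pos 31: UGG -> W; peptide=MNTVVFYKCW
pos 34: UGA -> STOP

Answer: MNTVVFYKCW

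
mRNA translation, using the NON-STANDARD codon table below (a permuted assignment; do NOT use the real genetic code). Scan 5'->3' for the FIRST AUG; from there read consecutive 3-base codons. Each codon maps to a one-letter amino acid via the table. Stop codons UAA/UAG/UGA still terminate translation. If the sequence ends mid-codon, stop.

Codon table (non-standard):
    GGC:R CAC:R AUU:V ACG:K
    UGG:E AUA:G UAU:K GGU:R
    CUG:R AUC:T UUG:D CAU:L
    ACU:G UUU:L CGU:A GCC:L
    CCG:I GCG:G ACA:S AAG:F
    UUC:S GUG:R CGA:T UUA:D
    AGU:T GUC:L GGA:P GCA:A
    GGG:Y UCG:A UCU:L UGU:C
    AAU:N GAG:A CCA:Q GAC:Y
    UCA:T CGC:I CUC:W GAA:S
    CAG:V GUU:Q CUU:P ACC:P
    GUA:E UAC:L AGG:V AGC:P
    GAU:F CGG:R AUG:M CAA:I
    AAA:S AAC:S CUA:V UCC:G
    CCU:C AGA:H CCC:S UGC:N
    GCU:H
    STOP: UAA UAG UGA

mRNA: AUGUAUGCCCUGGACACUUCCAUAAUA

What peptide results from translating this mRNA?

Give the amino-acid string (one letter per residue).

Answer: MKLRYGGGG

Derivation:
start AUG at pos 0
pos 0: AUG -> M; peptide=M
pos 3: UAU -> K; peptide=MK
pos 6: GCC -> L; peptide=MKL
pos 9: CUG -> R; peptide=MKLR
pos 12: GAC -> Y; peptide=MKLRY
pos 15: ACU -> G; peptide=MKLRYG
pos 18: UCC -> G; peptide=MKLRYGG
pos 21: AUA -> G; peptide=MKLRYGGG
pos 24: AUA -> G; peptide=MKLRYGGGG
pos 27: only 0 nt remain (<3), stop (end of mRNA)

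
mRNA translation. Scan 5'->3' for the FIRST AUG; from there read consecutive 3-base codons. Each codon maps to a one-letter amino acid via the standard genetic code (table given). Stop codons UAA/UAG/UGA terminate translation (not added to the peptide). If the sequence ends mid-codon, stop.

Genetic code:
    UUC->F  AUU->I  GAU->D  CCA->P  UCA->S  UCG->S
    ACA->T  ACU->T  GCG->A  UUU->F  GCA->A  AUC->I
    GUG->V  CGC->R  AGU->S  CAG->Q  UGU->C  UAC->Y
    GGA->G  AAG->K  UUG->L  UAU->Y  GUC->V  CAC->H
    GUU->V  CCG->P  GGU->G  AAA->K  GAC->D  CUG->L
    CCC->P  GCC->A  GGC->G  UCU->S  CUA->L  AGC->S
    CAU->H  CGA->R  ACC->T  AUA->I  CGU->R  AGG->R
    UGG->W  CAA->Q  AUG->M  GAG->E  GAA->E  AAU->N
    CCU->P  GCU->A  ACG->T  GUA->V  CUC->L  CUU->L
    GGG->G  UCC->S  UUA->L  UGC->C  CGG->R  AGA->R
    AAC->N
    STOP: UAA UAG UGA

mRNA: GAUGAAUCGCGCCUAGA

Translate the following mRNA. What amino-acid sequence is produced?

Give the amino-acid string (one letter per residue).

start AUG at pos 1
pos 1: AUG -> M; peptide=M
pos 4: AAU -> N; peptide=MN
pos 7: CGC -> R; peptide=MNR
pos 10: GCC -> A; peptide=MNRA
pos 13: UAG -> STOP

Answer: MNRA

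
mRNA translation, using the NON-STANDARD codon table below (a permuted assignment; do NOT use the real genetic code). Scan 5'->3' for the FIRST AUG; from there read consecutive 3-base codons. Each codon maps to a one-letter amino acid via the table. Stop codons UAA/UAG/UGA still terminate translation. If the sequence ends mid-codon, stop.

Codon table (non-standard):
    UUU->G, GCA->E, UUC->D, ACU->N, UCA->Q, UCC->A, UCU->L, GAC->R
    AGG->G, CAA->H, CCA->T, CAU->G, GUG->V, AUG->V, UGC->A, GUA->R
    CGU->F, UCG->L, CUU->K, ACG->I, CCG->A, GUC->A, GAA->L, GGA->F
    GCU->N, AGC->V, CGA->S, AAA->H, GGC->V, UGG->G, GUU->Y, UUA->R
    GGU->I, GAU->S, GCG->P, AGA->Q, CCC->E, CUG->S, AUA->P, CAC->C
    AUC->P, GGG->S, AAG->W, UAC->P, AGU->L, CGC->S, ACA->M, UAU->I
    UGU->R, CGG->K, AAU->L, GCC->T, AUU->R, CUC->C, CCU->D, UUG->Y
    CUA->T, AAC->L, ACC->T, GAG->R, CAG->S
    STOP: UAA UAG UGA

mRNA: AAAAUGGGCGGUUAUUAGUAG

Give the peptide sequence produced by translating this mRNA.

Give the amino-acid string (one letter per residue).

Answer: VVII

Derivation:
start AUG at pos 3
pos 3: AUG -> V; peptide=V
pos 6: GGC -> V; peptide=VV
pos 9: GGU -> I; peptide=VVI
pos 12: UAU -> I; peptide=VVII
pos 15: UAG -> STOP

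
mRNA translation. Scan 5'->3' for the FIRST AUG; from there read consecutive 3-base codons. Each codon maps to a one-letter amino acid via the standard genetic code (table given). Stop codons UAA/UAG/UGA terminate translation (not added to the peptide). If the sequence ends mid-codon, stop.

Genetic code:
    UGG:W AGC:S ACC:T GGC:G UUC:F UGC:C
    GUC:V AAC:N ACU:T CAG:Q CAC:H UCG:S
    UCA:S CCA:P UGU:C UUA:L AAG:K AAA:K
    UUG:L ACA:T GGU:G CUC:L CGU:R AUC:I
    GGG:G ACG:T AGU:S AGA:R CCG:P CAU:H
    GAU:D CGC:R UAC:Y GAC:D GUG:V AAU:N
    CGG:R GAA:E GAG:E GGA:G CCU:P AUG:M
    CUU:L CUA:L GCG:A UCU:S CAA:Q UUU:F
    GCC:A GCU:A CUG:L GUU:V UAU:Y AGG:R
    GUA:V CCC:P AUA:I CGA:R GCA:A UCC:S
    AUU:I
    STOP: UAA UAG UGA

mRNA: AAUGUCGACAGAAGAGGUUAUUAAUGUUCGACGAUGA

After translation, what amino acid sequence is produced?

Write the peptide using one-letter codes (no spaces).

start AUG at pos 1
pos 1: AUG -> M; peptide=M
pos 4: UCG -> S; peptide=MS
pos 7: ACA -> T; peptide=MST
pos 10: GAA -> E; peptide=MSTE
pos 13: GAG -> E; peptide=MSTEE
pos 16: GUU -> V; peptide=MSTEEV
pos 19: AUU -> I; peptide=MSTEEVI
pos 22: AAU -> N; peptide=MSTEEVIN
pos 25: GUU -> V; peptide=MSTEEVINV
pos 28: CGA -> R; peptide=MSTEEVINVR
pos 31: CGA -> R; peptide=MSTEEVINVRR
pos 34: UGA -> STOP

Answer: MSTEEVINVRR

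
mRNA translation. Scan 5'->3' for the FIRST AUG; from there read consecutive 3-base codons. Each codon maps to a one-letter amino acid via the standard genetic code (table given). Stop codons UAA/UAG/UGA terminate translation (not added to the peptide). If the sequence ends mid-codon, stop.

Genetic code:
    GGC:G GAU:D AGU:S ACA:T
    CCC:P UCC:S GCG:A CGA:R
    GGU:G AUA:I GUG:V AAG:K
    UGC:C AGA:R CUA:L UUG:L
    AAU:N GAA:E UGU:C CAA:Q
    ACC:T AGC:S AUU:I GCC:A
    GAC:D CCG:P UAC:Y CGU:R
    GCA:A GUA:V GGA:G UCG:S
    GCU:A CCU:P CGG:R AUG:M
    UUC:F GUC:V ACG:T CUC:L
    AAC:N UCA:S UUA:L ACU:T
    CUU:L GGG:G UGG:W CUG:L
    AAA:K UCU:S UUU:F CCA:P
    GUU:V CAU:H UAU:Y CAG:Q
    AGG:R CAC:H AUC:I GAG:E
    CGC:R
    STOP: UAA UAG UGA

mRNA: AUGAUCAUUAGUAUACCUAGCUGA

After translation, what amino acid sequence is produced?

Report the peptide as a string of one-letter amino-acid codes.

Answer: MIISIPS

Derivation:
start AUG at pos 0
pos 0: AUG -> M; peptide=M
pos 3: AUC -> I; peptide=MI
pos 6: AUU -> I; peptide=MII
pos 9: AGU -> S; peptide=MIIS
pos 12: AUA -> I; peptide=MIISI
pos 15: CCU -> P; peptide=MIISIP
pos 18: AGC -> S; peptide=MIISIPS
pos 21: UGA -> STOP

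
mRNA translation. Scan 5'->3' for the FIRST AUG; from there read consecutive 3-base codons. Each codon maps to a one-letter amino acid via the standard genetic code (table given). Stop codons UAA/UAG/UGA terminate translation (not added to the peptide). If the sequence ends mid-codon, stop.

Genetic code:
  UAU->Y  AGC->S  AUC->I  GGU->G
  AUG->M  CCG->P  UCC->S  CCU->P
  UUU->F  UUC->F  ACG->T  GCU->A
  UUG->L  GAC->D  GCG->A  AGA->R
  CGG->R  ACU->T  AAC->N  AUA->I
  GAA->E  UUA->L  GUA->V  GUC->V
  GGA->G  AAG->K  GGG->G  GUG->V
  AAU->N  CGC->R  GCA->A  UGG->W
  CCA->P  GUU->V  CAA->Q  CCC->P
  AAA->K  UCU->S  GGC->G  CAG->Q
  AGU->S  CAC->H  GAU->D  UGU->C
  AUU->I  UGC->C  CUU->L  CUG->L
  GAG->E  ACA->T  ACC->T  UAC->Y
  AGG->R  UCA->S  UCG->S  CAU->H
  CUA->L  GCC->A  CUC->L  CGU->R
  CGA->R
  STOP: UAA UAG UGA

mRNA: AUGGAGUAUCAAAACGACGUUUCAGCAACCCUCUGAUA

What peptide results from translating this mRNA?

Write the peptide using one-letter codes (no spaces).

Answer: MEYQNDVSATL

Derivation:
start AUG at pos 0
pos 0: AUG -> M; peptide=M
pos 3: GAG -> E; peptide=ME
pos 6: UAU -> Y; peptide=MEY
pos 9: CAA -> Q; peptide=MEYQ
pos 12: AAC -> N; peptide=MEYQN
pos 15: GAC -> D; peptide=MEYQND
pos 18: GUU -> V; peptide=MEYQNDV
pos 21: UCA -> S; peptide=MEYQNDVS
pos 24: GCA -> A; peptide=MEYQNDVSA
pos 27: ACC -> T; peptide=MEYQNDVSAT
pos 30: CUC -> L; peptide=MEYQNDVSATL
pos 33: UGA -> STOP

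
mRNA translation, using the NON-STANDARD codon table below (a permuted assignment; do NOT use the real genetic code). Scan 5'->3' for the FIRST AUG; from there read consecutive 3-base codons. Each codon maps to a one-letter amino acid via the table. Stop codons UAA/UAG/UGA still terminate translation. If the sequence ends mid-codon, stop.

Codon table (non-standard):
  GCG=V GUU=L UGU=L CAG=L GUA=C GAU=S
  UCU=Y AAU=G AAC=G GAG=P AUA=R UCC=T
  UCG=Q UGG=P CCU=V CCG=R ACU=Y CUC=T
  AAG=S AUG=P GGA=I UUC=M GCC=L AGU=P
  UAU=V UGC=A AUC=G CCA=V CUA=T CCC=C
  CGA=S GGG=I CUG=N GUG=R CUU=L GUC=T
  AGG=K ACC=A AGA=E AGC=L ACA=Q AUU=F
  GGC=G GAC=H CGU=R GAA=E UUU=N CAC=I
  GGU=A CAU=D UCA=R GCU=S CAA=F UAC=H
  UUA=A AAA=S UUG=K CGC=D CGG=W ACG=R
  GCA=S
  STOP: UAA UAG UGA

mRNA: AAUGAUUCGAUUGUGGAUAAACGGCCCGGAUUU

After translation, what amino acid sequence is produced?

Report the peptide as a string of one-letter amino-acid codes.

start AUG at pos 1
pos 1: AUG -> P; peptide=P
pos 4: AUU -> F; peptide=PF
pos 7: CGA -> S; peptide=PFS
pos 10: UUG -> K; peptide=PFSK
pos 13: UGG -> P; peptide=PFSKP
pos 16: AUA -> R; peptide=PFSKPR
pos 19: AAC -> G; peptide=PFSKPRG
pos 22: GGC -> G; peptide=PFSKPRGG
pos 25: CCG -> R; peptide=PFSKPRGGR
pos 28: GAU -> S; peptide=PFSKPRGGRS
pos 31: only 2 nt remain (<3), stop (end of mRNA)

Answer: PFSKPRGGRS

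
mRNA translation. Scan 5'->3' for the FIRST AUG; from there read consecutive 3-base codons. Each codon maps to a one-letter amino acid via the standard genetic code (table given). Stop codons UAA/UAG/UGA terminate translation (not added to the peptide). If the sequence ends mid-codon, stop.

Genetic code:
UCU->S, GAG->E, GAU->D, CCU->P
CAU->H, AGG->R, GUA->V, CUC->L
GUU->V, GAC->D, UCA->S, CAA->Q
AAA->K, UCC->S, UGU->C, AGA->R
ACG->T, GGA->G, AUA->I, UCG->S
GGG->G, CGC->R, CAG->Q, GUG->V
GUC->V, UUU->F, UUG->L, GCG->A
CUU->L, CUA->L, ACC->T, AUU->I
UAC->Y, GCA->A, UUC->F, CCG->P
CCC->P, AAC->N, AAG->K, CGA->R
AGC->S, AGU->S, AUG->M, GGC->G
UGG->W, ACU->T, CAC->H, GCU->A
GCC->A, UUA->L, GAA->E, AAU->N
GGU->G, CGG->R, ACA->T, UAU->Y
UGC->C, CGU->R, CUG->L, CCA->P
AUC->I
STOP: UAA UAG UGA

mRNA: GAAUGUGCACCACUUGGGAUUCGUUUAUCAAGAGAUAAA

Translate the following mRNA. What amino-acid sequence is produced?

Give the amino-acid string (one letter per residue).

start AUG at pos 2
pos 2: AUG -> M; peptide=M
pos 5: UGC -> C; peptide=MC
pos 8: ACC -> T; peptide=MCT
pos 11: ACU -> T; peptide=MCTT
pos 14: UGG -> W; peptide=MCTTW
pos 17: GAU -> D; peptide=MCTTWD
pos 20: UCG -> S; peptide=MCTTWDS
pos 23: UUU -> F; peptide=MCTTWDSF
pos 26: AUC -> I; peptide=MCTTWDSFI
pos 29: AAG -> K; peptide=MCTTWDSFIK
pos 32: AGA -> R; peptide=MCTTWDSFIKR
pos 35: UAA -> STOP

Answer: MCTTWDSFIKR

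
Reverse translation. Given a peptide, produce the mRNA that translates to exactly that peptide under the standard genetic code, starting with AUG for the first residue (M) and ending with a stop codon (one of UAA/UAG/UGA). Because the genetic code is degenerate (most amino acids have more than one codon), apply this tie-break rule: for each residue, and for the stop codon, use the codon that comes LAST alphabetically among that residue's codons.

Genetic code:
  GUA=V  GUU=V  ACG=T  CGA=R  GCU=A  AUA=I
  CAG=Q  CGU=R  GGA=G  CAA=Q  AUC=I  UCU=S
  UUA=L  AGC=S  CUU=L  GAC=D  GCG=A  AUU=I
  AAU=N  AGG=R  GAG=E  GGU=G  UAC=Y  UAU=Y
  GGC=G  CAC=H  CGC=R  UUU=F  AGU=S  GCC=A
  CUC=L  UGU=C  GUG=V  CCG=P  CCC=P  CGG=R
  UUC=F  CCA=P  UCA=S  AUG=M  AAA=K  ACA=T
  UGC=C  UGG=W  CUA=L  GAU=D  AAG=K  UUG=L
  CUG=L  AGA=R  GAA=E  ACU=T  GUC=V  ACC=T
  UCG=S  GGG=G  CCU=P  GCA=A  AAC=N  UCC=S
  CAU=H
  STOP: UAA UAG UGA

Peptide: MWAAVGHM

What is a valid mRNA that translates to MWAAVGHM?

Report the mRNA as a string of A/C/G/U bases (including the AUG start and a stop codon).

Answer: mRNA: AUGUGGGCUGCUGUUGGUCAUAUGUGA

Derivation:
residue 1: M -> AUG (start codon)
residue 2: W -> UGG (only codon)
residue 3: A codons sorted = GCA,GCC,GCG,GCU -> pick last = GCU
residue 4: A codons sorted = GCA,GCC,GCG,GCU -> pick last = GCU
residue 5: V codons sorted = GUA,GUC,GUG,GUU -> pick last = GUU
residue 6: G codons sorted = GGA,GGC,GGG,GGU -> pick last = GGU
residue 7: H codons sorted = CAC,CAU -> pick last = CAU
residue 8: M -> AUG (only codon)
terminator: stop codons sorted = UAA,UAG,UGA -> pick last = UGA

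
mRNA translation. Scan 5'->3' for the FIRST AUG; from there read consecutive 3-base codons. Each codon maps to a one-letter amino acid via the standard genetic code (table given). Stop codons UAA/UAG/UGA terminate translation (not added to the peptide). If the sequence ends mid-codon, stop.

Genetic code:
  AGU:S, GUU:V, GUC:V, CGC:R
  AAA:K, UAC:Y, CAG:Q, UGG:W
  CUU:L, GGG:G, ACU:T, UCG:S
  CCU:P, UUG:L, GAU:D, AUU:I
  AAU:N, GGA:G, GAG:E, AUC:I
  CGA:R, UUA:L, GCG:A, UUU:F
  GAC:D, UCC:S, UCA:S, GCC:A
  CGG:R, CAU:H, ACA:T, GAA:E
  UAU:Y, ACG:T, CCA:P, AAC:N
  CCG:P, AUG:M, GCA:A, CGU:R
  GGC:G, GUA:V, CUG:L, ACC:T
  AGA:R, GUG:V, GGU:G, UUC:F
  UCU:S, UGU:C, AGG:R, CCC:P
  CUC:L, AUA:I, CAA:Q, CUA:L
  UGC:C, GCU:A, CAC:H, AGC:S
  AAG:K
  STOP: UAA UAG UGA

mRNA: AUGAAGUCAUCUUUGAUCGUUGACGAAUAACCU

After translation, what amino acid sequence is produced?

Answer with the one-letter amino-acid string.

start AUG at pos 0
pos 0: AUG -> M; peptide=M
pos 3: AAG -> K; peptide=MK
pos 6: UCA -> S; peptide=MKS
pos 9: UCU -> S; peptide=MKSS
pos 12: UUG -> L; peptide=MKSSL
pos 15: AUC -> I; peptide=MKSSLI
pos 18: GUU -> V; peptide=MKSSLIV
pos 21: GAC -> D; peptide=MKSSLIVD
pos 24: GAA -> E; peptide=MKSSLIVDE
pos 27: UAA -> STOP

Answer: MKSSLIVDE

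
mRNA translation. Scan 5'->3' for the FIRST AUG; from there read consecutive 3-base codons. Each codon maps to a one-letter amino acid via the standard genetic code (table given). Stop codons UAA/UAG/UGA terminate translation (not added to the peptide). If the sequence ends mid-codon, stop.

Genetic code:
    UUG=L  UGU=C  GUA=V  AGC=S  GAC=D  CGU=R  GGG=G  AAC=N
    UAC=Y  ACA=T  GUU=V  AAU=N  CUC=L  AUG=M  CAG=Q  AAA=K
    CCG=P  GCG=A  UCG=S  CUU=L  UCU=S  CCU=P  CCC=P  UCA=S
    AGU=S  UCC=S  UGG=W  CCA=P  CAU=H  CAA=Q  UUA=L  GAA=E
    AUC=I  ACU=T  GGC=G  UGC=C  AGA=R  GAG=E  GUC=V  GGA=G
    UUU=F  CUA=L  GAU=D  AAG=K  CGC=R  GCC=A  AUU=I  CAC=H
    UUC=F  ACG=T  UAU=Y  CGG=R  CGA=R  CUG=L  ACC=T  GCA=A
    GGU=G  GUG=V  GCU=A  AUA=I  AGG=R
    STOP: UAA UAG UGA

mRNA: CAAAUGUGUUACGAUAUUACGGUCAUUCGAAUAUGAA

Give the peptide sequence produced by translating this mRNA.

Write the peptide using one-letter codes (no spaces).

Answer: MCYDITVIRI

Derivation:
start AUG at pos 3
pos 3: AUG -> M; peptide=M
pos 6: UGU -> C; peptide=MC
pos 9: UAC -> Y; peptide=MCY
pos 12: GAU -> D; peptide=MCYD
pos 15: AUU -> I; peptide=MCYDI
pos 18: ACG -> T; peptide=MCYDIT
pos 21: GUC -> V; peptide=MCYDITV
pos 24: AUU -> I; peptide=MCYDITVI
pos 27: CGA -> R; peptide=MCYDITVIR
pos 30: AUA -> I; peptide=MCYDITVIRI
pos 33: UGA -> STOP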